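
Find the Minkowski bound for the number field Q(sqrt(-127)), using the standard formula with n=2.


d = -127, d mod 4 = 1, so disc(K) = d = -127; |disc(K)| = 127
Imaginary quadratic field, so n = 2, s = r2 = 1, r1 = 0
M = (n!/n^n) * (4/pi)^s * sqrt(|disc(K)|) = (2!/2^2) * (4/pi)^1 * sqrt(127)
= 0.5 * 1.273240 * 11.269428
= 7.1743

7.1743


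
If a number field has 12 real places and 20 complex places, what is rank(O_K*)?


By Dirichlet's unit theorem:
rank = r1 + r2 - 1
= 12 + 20 - 1
= 31

31


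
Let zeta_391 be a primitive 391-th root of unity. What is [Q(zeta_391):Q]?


The degree equals Euler's totient phi(391).
391 = 17 * 23
phi(391) = 352

352


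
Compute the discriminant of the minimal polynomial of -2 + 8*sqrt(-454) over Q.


The element -2 + 8*sqrt(-454) has minimal polynomial:
x^2 + 4*x + 29060
Discriminant = (4)^2 - 4*(29060)
= 16 - 116240
= -116224

-116224


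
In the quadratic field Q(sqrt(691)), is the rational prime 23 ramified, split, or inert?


K = Q(sqrt(691)). Since d mod 4 = 3, disc(K) = 2764.
Check p | disc: 2764 mod 23 = 4.
p does not divide disc. Compute Legendre symbol (d/p):
1^((23-1)/2) mod 23 = 1
(d/p) = 1, so p splits: (p) = P*P' with e=1, f=1, g=2.
Therefore p is split.

split


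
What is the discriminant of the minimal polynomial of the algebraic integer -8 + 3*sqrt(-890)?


The element -8 + 3*sqrt(-890) has minimal polynomial:
x^2 + 16*x + 8074
Discriminant = (16)^2 - 4*(8074)
= 256 - 32296
= -32040

-32040


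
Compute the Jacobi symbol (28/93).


Compute (28/93) via quadratic reciprocity:
  pull out 2: (2/93) = -1  (since 93 mod 8 = 5)
  pull out 2: (2/93) = -1  (since 93 mod 8 = 5)
  reciprocity: (7/93) -> +(93/7)
  reduce: (2/7)
  pull out 2: (2/7) = +1  (since 7 mod 8 = 7)
  (1/7) = 1
Product of signs = 1

1


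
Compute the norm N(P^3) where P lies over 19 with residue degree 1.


N(P^a) = p^(a*f)
= 19^(3*1)
= 19^3
= 6859

6859


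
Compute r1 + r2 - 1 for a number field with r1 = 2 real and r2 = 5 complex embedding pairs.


By Dirichlet's unit theorem:
rank = r1 + r2 - 1
= 2 + 5 - 1
= 6

6


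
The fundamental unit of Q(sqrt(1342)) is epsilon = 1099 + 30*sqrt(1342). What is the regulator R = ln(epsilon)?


epsilon = 1099 + 30*sqrt(1342)
= 2197.9995
R = ln(2197.9995)
= 7.6953

7.6953


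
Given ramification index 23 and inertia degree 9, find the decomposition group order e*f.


|D_P| = e * f
= 23 * 9
= 207

207


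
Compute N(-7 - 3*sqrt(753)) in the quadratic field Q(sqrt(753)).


N(a + b*sqrt(d)) = a^2 - d*b^2
= (-7)^2 - (753)*(-3)^2
= 49 - 6777
= -6728

-6728


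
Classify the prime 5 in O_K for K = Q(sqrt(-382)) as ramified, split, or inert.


K = Q(sqrt(-382)). Since d mod 4 = 2, disc(K) = -1528.
Check p | disc: -1528 mod 5 = 2.
p does not divide disc. Compute Legendre symbol (d/p):
3^((5-1)/2) mod 5 = -1
(d/p) = -1, so p is inert: (p) stays prime with e=1, f=2, g=1.
Therefore p is inert.

inert


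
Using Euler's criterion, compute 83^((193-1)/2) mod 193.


p = 193 is prime and the exponent is (p-1)/2 = 96, so by Euler's criterion 83^96 = (83/193) = +1 or -1 mod 193.
Compute by square-and-multiply:
  96 = 64 + 32 (binary 1100000)
  Repeated squaring mod 193: 83^1 = 83, 83^2 = 134, 83^4 = 7, 83^8 = 49, 83^16 = 85, 83^32 = 84, 83^64 = 108
  83^96 = 83^64 * 83^32 = 108 * 84 mod 193
    108 * 84 = 9072 = 1 mod 193
  83^96 = 1 mod 193
Result 1: 83 is a quadratic residue mod 193.
83^96 mod 193 = 1

1


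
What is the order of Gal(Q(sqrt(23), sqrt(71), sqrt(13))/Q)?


The 3 square roots of distinct primes are multiplicatively independent over Q,
so [K:Q] = 2^3 and Gal(K/Q) is isomorphic to (Z/2Z)^3.
|Gal| = 2^3 = 8

8


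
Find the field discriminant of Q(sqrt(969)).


For K = Q(sqrt(d)) with d squarefree: disc(K) = d if d = 1 mod 4, and disc(K) = 4d if d = 2 or 3 mod 4.
Here d = 969, and d mod 4 = 1.
d = 1 mod 4 (O_K = Z[(1+sqrt(d))/2]), so disc(K) = d = 969

969


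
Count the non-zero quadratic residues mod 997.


For prime p, the number of non-zero quadratic residues is (p-1)/2.
= (997-1)/2
= 498

498


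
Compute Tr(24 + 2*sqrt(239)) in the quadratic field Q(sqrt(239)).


Tr(a + b*sqrt(d)) = (a + b*sqrt(d)) + (a - b*sqrt(d)) = 2a
= 2 * (24)
= 48

48


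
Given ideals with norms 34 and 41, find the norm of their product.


N(IJ) = N(I) * N(J)
= 34 * 41
= 1394

1394


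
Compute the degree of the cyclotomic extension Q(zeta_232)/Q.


The degree equals Euler's totient phi(232).
232 = 2^3 * 29
phi(232) = 112

112


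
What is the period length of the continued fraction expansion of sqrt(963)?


Run the CF algorithm for sqrt(963).
a_0 = floor(sqrt(963)) = 31; set m_0=0, q_0=1.
Recurrence: m' = q*a - m,  q' = (d - m'^2)/q,  a' = floor((a_0 + m')/q').
  step 1: m=31, q=2, a=31
  step 2: m=31, q=1, a=62
a_2 = 2*a_0 = 62, so the period closes here.
sqrt(963) = [31; 31, 62]
Period length = 2

2


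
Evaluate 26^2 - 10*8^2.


x^2 - d*y^2
= 26^2 - 10*8^2
= 676 - 640
= 36

36


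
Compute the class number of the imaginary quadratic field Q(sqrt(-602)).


K = Q(sqrt(-602)). d mod 4 = 2, so D = disc(K) = 4d = -2408
h(K) equals the number of primitive reduced positive-definite forms (a, b, c) = a*x^2 + b*x*y + c*y^2 with b^2 - 4ac = D,
where reduced means |b| <= a <= c, with b >= 0 whenever |b| = a or a = c, and primitive means gcd(a, b, c) = 1.
Reduced forces 3a^2 <= |D| = 2408, so 1 <= a <= 28; b must have the parity of D, and c = (b^2 - D)/(4a) must be an integer >= a.
Enumerate a = 1..28, b in [-a, a]:
  a=1: (1, 0, 602)  [1]
  a=2: (2, 0, 301)  [1]
  a=3: (3, -2, 201), (3, 2, 201)  [2]
  a=4..5: none
  a=6: (6, -4, 101), (6, 4, 101)  [2]
  a=7: (7, 0, 86)  [1]
  a=8: none
  a=9: (9, -2, 67), (9, 2, 67)  [2]
  a=10: none
  a=11: (11, -10, 57), (11, 10, 57)  [2]
  a=12: none
  a=13: (13, -6, 47), (13, 6, 47)  [2]
  a=14: (14, 0, 43)  [1]
  a=15..17: none
  a=18: (18, -16, 37), (18, 16, 37)  [2]
  a=19: (19, -10, 33), (19, 10, 33)  [2]
  a=20: none
  a=21: (21, -14, 31), (21, 14, 31)  [2]
  a=22: (22, -12, 29), (22, 12, 29)  [2]
  a=23..25: none
  a=26: (26, -20, 27), (26, 20, 27)  [2]
  a=27..28: none
Total reduced forms: 1 + 1 + 2 + 2 + 1 + 2 + 2 + 2 + 1 + 2 + 2 + 2 + 2 + 2 = 24
h = 24

24


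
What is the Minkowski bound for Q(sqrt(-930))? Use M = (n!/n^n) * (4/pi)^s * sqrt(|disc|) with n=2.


d = -930, d mod 4 = 2, so disc(K) = 4d = -3720; |disc(K)| = 3720
Imaginary quadratic field, so n = 2, s = r2 = 1, r1 = 0
M = (n!/n^n) * (4/pi)^s * sqrt(|disc(K)|) = (2!/2^2) * (4/pi)^1 * sqrt(3720)
= 0.5 * 1.273240 * 60.991803
= 38.8286

38.8286


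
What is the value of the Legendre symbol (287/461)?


p = 461 is prime, so compute (287/461) with the reciprocity algorithm (Jacobi-symbol steps: pull out 2s via (2/n), flip via reciprocity, reduce):
  reciprocity: (287/461) -> +(461/287)
  reduce: (174/287)
  pull out 2: (2/287) = +1  (since 287 mod 8 = 7)
  reciprocity: (87/287) -> -(287/87)
  reduce: (26/87)
  pull out 2: (2/87) = +1  (since 87 mod 8 = 7)
  reciprocity: (13/87) -> +(87/13)
  reduce: (9/13)
  reciprocity: (9/13) -> +(13/9)
  reduce: (4/9)
  pull out 2: (2/9) = +1  (since 9 mod 8 = 1)
  pull out 2: (2/9) = +1  (since 9 mod 8 = 1)
  (1/9) = 1
Product of signs = -1
(287/461) = -1

-1


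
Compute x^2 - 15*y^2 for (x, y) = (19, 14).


x^2 - d*y^2
= 19^2 - 15*14^2
= 361 - 2940
= -2579

-2579


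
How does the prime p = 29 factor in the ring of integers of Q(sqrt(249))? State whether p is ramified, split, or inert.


K = Q(sqrt(249)). Since d mod 4 = 1, disc(K) = 249.
Check p | disc: 249 mod 29 = 17.
p does not divide disc. Compute Legendre symbol (d/p):
17^((29-1)/2) mod 29 = -1
(d/p) = -1, so p is inert: (p) stays prime with e=1, f=2, g=1.
Therefore p is inert.

inert


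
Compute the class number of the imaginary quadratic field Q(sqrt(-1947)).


K = Q(sqrt(-1947)). d mod 4 = 1, so D = disc(K) = d = -1947
h(K) equals the number of primitive reduced positive-definite forms (a, b, c) = a*x^2 + b*x*y + c*y^2 with b^2 - 4ac = D,
where reduced means |b| <= a <= c, with b >= 0 whenever |b| = a or a = c, and primitive means gcd(a, b, c) = 1.
Reduced forces 3a^2 <= |D| = 1947, so 1 <= a <= 25; b must have the parity of D, and c = (b^2 - D)/(4a) must be an integer >= a.
Enumerate a = 1..25, b in [-a, a]:
  a=1: (1, 1, 487)  [1]
  a=2: none
  a=3: (3, 3, 163)  [1]
  a=4..10: none
  a=11: (11, 11, 47)  [1]
  a=12: none
  a=13: (13, -9, 39), (13, 9, 39)  [2]
  a=14..16: none
  a=17: (17, -5, 29), (17, 5, 29)  [2]
  a=18..22: none
  a=23: (23, 13, 23)  [1]
  a=24..25: none
Total reduced forms: 1 + 1 + 1 + 2 + 2 + 1 = 8
h = 8

8


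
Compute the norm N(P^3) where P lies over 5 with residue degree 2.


N(P^a) = p^(a*f)
= 5^(3*2)
= 5^6
= 15625

15625


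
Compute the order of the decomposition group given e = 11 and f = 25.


|D_P| = e * f
= 11 * 25
= 275

275


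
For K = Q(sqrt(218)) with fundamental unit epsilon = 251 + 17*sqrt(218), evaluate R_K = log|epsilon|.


epsilon = 251 + 17*sqrt(218)
= 502.0020
R = ln(502.0020)
= 6.2186

6.2186


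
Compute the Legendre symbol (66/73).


p = 73 is prime, so compute (66/73) with the reciprocity algorithm (Jacobi-symbol steps: pull out 2s via (2/n), flip via reciprocity, reduce):
  pull out 2: (2/73) = +1  (since 73 mod 8 = 1)
  reciprocity: (33/73) -> +(73/33)
  reduce: (7/33)
  reciprocity: (7/33) -> +(33/7)
  reduce: (5/7)
  reciprocity: (5/7) -> +(7/5)
  reduce: (2/5)
  pull out 2: (2/5) = -1  (since 5 mod 8 = 5)
  (1/5) = 1
Product of signs = -1
(66/73) = -1

-1


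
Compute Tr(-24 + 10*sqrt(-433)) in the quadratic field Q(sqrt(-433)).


Tr(a + b*sqrt(d)) = (a + b*sqrt(d)) + (a - b*sqrt(d)) = 2a
= 2 * (-24)
= -48

-48


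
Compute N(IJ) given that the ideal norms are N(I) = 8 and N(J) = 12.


N(IJ) = N(I) * N(J)
= 8 * 12
= 96

96


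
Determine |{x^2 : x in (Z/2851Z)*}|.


For prime p, the number of non-zero quadratic residues is (p-1)/2.
= (2851-1)/2
= 1425

1425


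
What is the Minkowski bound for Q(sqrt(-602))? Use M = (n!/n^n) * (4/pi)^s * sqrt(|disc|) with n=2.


d = -602, d mod 4 = 2, so disc(K) = 4d = -2408; |disc(K)| = 2408
Imaginary quadratic field, so n = 2, s = r2 = 1, r1 = 0
M = (n!/n^n) * (4/pi)^s * sqrt(|disc(K)|) = (2!/2^2) * (4/pi)^1 * sqrt(2408)
= 0.5 * 1.273240 * 49.071377
= 31.2398

31.2398


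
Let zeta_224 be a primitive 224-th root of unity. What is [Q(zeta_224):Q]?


The degree equals Euler's totient phi(224).
224 = 2^5 * 7
phi(224) = 96

96


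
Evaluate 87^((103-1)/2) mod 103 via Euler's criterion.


p = 103 is prime and the exponent is (p-1)/2 = 51, so by Euler's criterion 87^51 = (87/103) = +1 or -1 mod 103.
Compute by square-and-multiply:
  51 = 32 + 16 + 2 + 1 (binary 110011)
  Repeated squaring mod 103: 87^1 = 87, 87^2 = 50, 87^4 = 28, 87^8 = 63, 87^16 = 55, 87^32 = 38
  87^51 = 87^32 * 87^16 * 87^2 * 87^1 = 38 * 55 * 50 * 87 mod 103
    38 * 55 = 2090 = 30 mod 103
    30 * 50 = 1500 = 58 mod 103
    58 * 87 = 5046 = 102 mod 103
  87^51 = 102 mod 103
Result 102 = p - 1 = -1 mod 103: 87 is a quadratic non-residue mod 103. As a residue in [0, p-1] the value is 102.
87^51 mod 103 = 102

102


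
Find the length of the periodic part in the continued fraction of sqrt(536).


Run the CF algorithm for sqrt(536).
a_0 = floor(sqrt(536)) = 23; set m_0=0, q_0=1.
Recurrence: m' = q*a - m,  q' = (d - m'^2)/q,  a' = floor((a_0 + m')/q').
  step 1: m=23, q=7, a=6
  step 2: m=19, q=25, a=1
  step 3: m=6, q=20, a=1
  step 4: m=14, q=17, a=2
  step 5: m=20, q=8, a=5
  step 6: m=20, q=17, a=2
  step 7: m=14, q=20, a=1
  step 8: m=6, q=25, a=1
  step 9: m=19, q=7, a=6
  step 10: m=23, q=1, a=46
a_10 = 2*a_0 = 46, so the period closes here.
sqrt(536) = [23; 6, 1, 1, 2, 5, 2, 1, 1, 6, 46]
Period length = 10

10


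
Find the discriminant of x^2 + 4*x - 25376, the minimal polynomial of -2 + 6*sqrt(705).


The element -2 + 6*sqrt(705) has minimal polynomial:
x^2 + 4*x - 25376
Discriminant = (4)^2 - 4*(-25376)
= 16 + 101504
= 101520

101520


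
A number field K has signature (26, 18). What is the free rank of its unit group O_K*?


By Dirichlet's unit theorem:
rank = r1 + r2 - 1
= 26 + 18 - 1
= 43

43


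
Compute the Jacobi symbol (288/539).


Compute (288/539) via quadratic reciprocity:
  pull out 2: (2/539) = -1  (since 539 mod 8 = 3)
  pull out 2: (2/539) = -1  (since 539 mod 8 = 3)
  pull out 2: (2/539) = -1  (since 539 mod 8 = 3)
  pull out 2: (2/539) = -1  (since 539 mod 8 = 3)
  pull out 2: (2/539) = -1  (since 539 mod 8 = 3)
  reciprocity: (9/539) -> +(539/9)
  reduce: (8/9)
  pull out 2: (2/9) = +1  (since 9 mod 8 = 1)
  pull out 2: (2/9) = +1  (since 9 mod 8 = 1)
  pull out 2: (2/9) = +1  (since 9 mod 8 = 1)
  (1/9) = 1
Product of signs = -1

-1


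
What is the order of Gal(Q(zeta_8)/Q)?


|Gal(Q(zeta_8)/Q)| = phi(8)
= 4

4


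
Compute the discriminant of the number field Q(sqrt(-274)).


For K = Q(sqrt(d)) with d squarefree: disc(K) = d if d = 1 mod 4, and disc(K) = 4d if d = 2 or 3 mod 4.
Here d = -274, and d mod 4 = 2.
d = 2 mod 4, not 1 (O_K = Z[sqrt(d)]), so disc(K) = 4d = 4 * (-274) = -1096

-1096


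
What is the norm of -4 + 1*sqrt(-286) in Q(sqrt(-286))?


N(a + b*sqrt(d)) = a^2 - d*b^2
= (-4)^2 - (-286)*(1)^2
= 16 + 286
= 302

302


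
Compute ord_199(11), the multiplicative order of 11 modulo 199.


We want ord_199(11), the smallest k >= 1 with 11^k = 1 mod 199.
n = 199 = 199, phi(199) = 198; the order divides phi(n).
Divisors of 198: 1, 2, 3, 6, 9, 11, 18, 22, 33, 66, 99, 198
Repeated squaring mod 199: 11^1 = 11, 11^2 = 121, 11^4 = 114, 11^8 = 61, 11^16 = 139, 11^32 = 18, 11^64 = 125, 11^128 = 103
Test divisors in increasing order:
  k=1: 11^1 = 11 mod 199
  k=2: 11^2 = 121 mod 199
  k=3: 11^3 = 121 * 11 = 137 mod 199
  k=6: 11^6 = 114 * 121 = 63 mod 199
  k=9: 11^9 = 61 * 11 = 74 mod 199
  k=11: 11^11 = 61 * 121 * 11 = 198 mod 199
  k=18: 11^18 = 139 * 121 = 103 mod 199
  k=22: 11^22 = 139 * 114 * 121 = 1 mod 199  <- first divisor giving 1
Order = 22

22


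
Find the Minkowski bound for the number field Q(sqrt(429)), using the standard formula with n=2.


d = 429, d mod 4 = 1, so disc(K) = d = 429; |disc(K)| = 429
Real quadratic field, so n = 2, s = r2 = 0, r1 = 2
M = (n!/n^n) * (4/pi)^s * sqrt(|disc(K)|) = (2!/2^2) * (4/pi)^0 * sqrt(429)
= 0.5 * 1.000000 * 20.712315
= 10.3562

10.3562


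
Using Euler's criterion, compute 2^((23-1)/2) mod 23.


p = 23 is prime and the exponent is (p-1)/2 = 11, so by Euler's criterion 2^11 = (2/23) = +1 or -1 mod 23.
Compute by square-and-multiply:
  11 = 8 + 2 + 1 (binary 1011)
  Repeated squaring mod 23: 2^1 = 2, 2^2 = 4, 2^4 = 16, 2^8 = 3
  2^11 = 2^8 * 2^2 * 2^1 = 3 * 4 * 2 mod 23
    3 * 4 = 12 = 12 mod 23
    12 * 2 = 24 = 1 mod 23
  2^11 = 1 mod 23
Result 1: 2 is a quadratic residue mod 23.
2^11 mod 23 = 1

1


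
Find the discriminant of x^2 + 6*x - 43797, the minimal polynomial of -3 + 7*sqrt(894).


The element -3 + 7*sqrt(894) has minimal polynomial:
x^2 + 6*x - 43797
Discriminant = (6)^2 - 4*(-43797)
= 36 + 175188
= 175224

175224


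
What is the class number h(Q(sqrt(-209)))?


K = Q(sqrt(-209)). d mod 4 = 3, so D = disc(K) = 4d = -836
h(K) equals the number of primitive reduced positive-definite forms (a, b, c) = a*x^2 + b*x*y + c*y^2 with b^2 - 4ac = D,
where reduced means |b| <= a <= c, with b >= 0 whenever |b| = a or a = c, and primitive means gcd(a, b, c) = 1.
Reduced forces 3a^2 <= |D| = 836, so 1 <= a <= 16; b must have the parity of D, and c = (b^2 - D)/(4a) must be an integer >= a.
Enumerate a = 1..16, b in [-a, a]:
  a=1: (1, 0, 209)  [1]
  a=2: (2, 2, 105)  [1]
  a=3: (3, -2, 70), (3, 2, 70)  [2]
  a=4: none
  a=5: (5, -2, 42), (5, 2, 42)  [2]
  a=6: (6, -2, 35), (6, 2, 35)  [2]
  a=7: (7, -2, 30), (7, 2, 30)  [2]
  a=8: none
  a=9: (9, -8, 25), (9, 8, 25)  [2]
  a=10: (10, -2, 21), (10, 2, 21)  [2]
  a=11: (11, 0, 19)  [1]
  a=12: none
  a=13: (13, -10, 18), (13, 10, 18)  [2]
  a=14: (14, -2, 15), (14, 2, 15)  [2]
  a=15: (15, 8, 15)  [1]
  a=16: none
Total reduced forms: 1 + 1 + 2 + 2 + 2 + 2 + 2 + 2 + 1 + 2 + 2 + 1 = 20
h = 20

20


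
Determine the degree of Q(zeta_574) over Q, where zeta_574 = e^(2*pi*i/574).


The degree equals Euler's totient phi(574).
574 = 2 * 7 * 41
phi(574) = 240

240


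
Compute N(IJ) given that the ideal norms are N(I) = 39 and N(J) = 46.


N(IJ) = N(I) * N(J)
= 39 * 46
= 1794

1794


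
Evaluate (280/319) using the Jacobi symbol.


Compute (280/319) via quadratic reciprocity:
  pull out 2: (2/319) = +1  (since 319 mod 8 = 7)
  pull out 2: (2/319) = +1  (since 319 mod 8 = 7)
  pull out 2: (2/319) = +1  (since 319 mod 8 = 7)
  reciprocity: (35/319) -> -(319/35)
  reduce: (4/35)
  pull out 2: (2/35) = -1  (since 35 mod 8 = 3)
  pull out 2: (2/35) = -1  (since 35 mod 8 = 3)
  (1/35) = 1
Product of signs = -1

-1


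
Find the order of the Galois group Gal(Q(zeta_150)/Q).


|Gal(Q(zeta_150)/Q)| = phi(150)
= 40

40


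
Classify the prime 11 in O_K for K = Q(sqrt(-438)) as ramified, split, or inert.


K = Q(sqrt(-438)). Since d mod 4 = 2, disc(K) = -1752.
Check p | disc: -1752 mod 11 = 8.
p does not divide disc. Compute Legendre symbol (d/p):
2^((11-1)/2) mod 11 = -1
(d/p) = -1, so p is inert: (p) stays prime with e=1, f=2, g=1.
Therefore p is inert.

inert


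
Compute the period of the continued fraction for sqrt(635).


Run the CF algorithm for sqrt(635).
a_0 = floor(sqrt(635)) = 25; set m_0=0, q_0=1.
Recurrence: m' = q*a - m,  q' = (d - m'^2)/q,  a' = floor((a_0 + m')/q').
  step 1: m=25, q=10, a=5
  step 2: m=25, q=1, a=50
a_2 = 2*a_0 = 50, so the period closes here.
sqrt(635) = [25; 5, 50]
Period length = 2

2


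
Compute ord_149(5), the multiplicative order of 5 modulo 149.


We want ord_149(5), the smallest k >= 1 with 5^k = 1 mod 149.
n = 149 = 149, phi(149) = 148; the order divides phi(n).
Divisors of 148: 1, 2, 4, 37, 74, 148
Repeated squaring mod 149: 5^1 = 5, 5^2 = 25, 5^4 = 29, 5^8 = 96, 5^16 = 127, 5^32 = 37, 5^64 = 28, 5^128 = 39
Test divisors in increasing order:
  k=1: 5^1 = 5 mod 149
  k=2: 5^2 = 25 mod 149
  k=4: 5^4 = 29 mod 149
  k=37: 5^37 = 37 * 29 * 5 = 1 mod 149  <- first divisor giving 1
Order = 37

37


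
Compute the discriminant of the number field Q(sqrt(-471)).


For K = Q(sqrt(d)) with d squarefree: disc(K) = d if d = 1 mod 4, and disc(K) = 4d if d = 2 or 3 mod 4.
Here d = -471, and d mod 4 = 1.
d = 1 mod 4 (O_K = Z[(1+sqrt(d))/2]), so disc(K) = d = -471

-471


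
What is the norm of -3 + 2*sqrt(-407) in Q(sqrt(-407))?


N(a + b*sqrt(d)) = a^2 - d*b^2
= (-3)^2 - (-407)*(2)^2
= 9 + 1628
= 1637

1637


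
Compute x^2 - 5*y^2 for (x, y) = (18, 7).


x^2 - d*y^2
= 18^2 - 5*7^2
= 324 - 245
= 79

79


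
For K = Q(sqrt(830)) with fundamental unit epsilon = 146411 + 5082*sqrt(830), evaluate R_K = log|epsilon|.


epsilon = 146411 + 5082*sqrt(830)
= 292822.0000
R = ln(292822.0000)
= 12.5873

12.5873


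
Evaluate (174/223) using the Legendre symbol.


p = 223 is prime, so compute (174/223) with the reciprocity algorithm (Jacobi-symbol steps: pull out 2s via (2/n), flip via reciprocity, reduce):
  pull out 2: (2/223) = +1  (since 223 mod 8 = 7)
  reciprocity: (87/223) -> -(223/87)
  reduce: (49/87)
  reciprocity: (49/87) -> +(87/49)
  reduce: (38/49)
  pull out 2: (2/49) = +1  (since 49 mod 8 = 1)
  reciprocity: (19/49) -> +(49/19)
  reduce: (11/19)
  reciprocity: (11/19) -> -(19/11)
  reduce: (8/11)
  pull out 2: (2/11) = -1  (since 11 mod 8 = 3)
  pull out 2: (2/11) = -1  (since 11 mod 8 = 3)
  pull out 2: (2/11) = -1  (since 11 mod 8 = 3)
  (1/11) = 1
Product of signs = -1
(174/223) = -1

-1


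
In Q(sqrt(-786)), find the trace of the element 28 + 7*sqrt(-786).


Tr(a + b*sqrt(d)) = (a + b*sqrt(d)) + (a - b*sqrt(d)) = 2a
= 2 * (28)
= 56

56


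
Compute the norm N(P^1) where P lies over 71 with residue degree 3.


N(P^a) = p^(a*f)
= 71^(1*3)
= 71^3
= 357911

357911


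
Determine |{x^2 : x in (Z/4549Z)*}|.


For prime p, the number of non-zero quadratic residues is (p-1)/2.
= (4549-1)/2
= 2274

2274


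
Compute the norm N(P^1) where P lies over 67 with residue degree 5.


N(P^a) = p^(a*f)
= 67^(1*5)
= 67^5
= 1350125107

1350125107


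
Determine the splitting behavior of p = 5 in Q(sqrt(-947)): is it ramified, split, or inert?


K = Q(sqrt(-947)). Since d mod 4 = 1, disc(K) = -947.
Check p | disc: -947 mod 5 = 3.
p does not divide disc. Compute Legendre symbol (d/p):
3^((5-1)/2) mod 5 = -1
(d/p) = -1, so p is inert: (p) stays prime with e=1, f=2, g=1.
Therefore p is inert.

inert


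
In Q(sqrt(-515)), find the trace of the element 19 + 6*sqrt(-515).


Tr(a + b*sqrt(d)) = (a + b*sqrt(d)) + (a - b*sqrt(d)) = 2a
= 2 * (19)
= 38

38


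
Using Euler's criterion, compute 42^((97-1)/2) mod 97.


p = 97 is prime and the exponent is (p-1)/2 = 48, so by Euler's criterion 42^48 = (42/97) = +1 or -1 mod 97.
Compute by square-and-multiply:
  48 = 32 + 16 (binary 110000)
  Repeated squaring mod 97: 42^1 = 42, 42^2 = 18, 42^4 = 33, 42^8 = 22, 42^16 = 96, 42^32 = 1
  42^48 = 42^32 * 42^16 = 1 * 96 mod 97
    1 * 96 = 96 = 96 mod 97
  42^48 = 96 mod 97
Result 96 = p - 1 = -1 mod 97: 42 is a quadratic non-residue mod 97. As a residue in [0, p-1] the value is 96.
42^48 mod 97 = 96

96


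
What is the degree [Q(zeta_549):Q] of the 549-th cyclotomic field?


The degree equals Euler's totient phi(549).
549 = 3^2 * 61
phi(549) = 360

360


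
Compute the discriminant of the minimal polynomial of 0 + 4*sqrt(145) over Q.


The element 0 + 4*sqrt(145) has minimal polynomial:
x^2 + 0*x - 2320
Discriminant = (0)^2 - 4*(-2320)
= 0 + 9280
= 9280

9280


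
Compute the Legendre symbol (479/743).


p = 743 is prime, so compute (479/743) with the reciprocity algorithm (Jacobi-symbol steps: pull out 2s via (2/n), flip via reciprocity, reduce):
  reciprocity: (479/743) -> -(743/479)
  reduce: (264/479)
  pull out 2: (2/479) = +1  (since 479 mod 8 = 7)
  pull out 2: (2/479) = +1  (since 479 mod 8 = 7)
  pull out 2: (2/479) = +1  (since 479 mod 8 = 7)
  reciprocity: (33/479) -> +(479/33)
  reduce: (17/33)
  reciprocity: (17/33) -> +(33/17)
  reduce: (16/17)
  pull out 2: (2/17) = +1  (since 17 mod 8 = 1)
  pull out 2: (2/17) = +1  (since 17 mod 8 = 1)
  pull out 2: (2/17) = +1  (since 17 mod 8 = 1)
  pull out 2: (2/17) = +1  (since 17 mod 8 = 1)
  (1/17) = 1
Product of signs = -1
(479/743) = -1

-1


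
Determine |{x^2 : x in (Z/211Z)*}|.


For prime p, the number of non-zero quadratic residues is (p-1)/2.
= (211-1)/2
= 105

105


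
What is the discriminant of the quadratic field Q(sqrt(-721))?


For K = Q(sqrt(d)) with d squarefree: disc(K) = d if d = 1 mod 4, and disc(K) = 4d if d = 2 or 3 mod 4.
Here d = -721, and d mod 4 = 3.
d = 3 mod 4, not 1 (O_K = Z[sqrt(d)]), so disc(K) = 4d = 4 * (-721) = -2884

-2884


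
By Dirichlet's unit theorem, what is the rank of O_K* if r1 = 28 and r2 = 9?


By Dirichlet's unit theorem:
rank = r1 + r2 - 1
= 28 + 9 - 1
= 36

36


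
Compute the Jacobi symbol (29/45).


Compute (29/45) via quadratic reciprocity:
  reciprocity: (29/45) -> +(45/29)
  reduce: (16/29)
  pull out 2: (2/29) = -1  (since 29 mod 8 = 5)
  pull out 2: (2/29) = -1  (since 29 mod 8 = 5)
  pull out 2: (2/29) = -1  (since 29 mod 8 = 5)
  pull out 2: (2/29) = -1  (since 29 mod 8 = 5)
  (1/29) = 1
Product of signs = 1

1


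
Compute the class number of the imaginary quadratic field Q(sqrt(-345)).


K = Q(sqrt(-345)). d mod 4 = 3, so D = disc(K) = 4d = -1380
h(K) equals the number of primitive reduced positive-definite forms (a, b, c) = a*x^2 + b*x*y + c*y^2 with b^2 - 4ac = D,
where reduced means |b| <= a <= c, with b >= 0 whenever |b| = a or a = c, and primitive means gcd(a, b, c) = 1.
Reduced forces 3a^2 <= |D| = 1380, so 1 <= a <= 21; b must have the parity of D, and c = (b^2 - D)/(4a) must be an integer >= a.
Enumerate a = 1..21, b in [-a, a]:
  a=1: (1, 0, 345)  [1]
  a=2: (2, 2, 173)  [1]
  a=3: (3, 0, 115)  [1]
  a=4: none
  a=5: (5, 0, 69)  [1]
  a=6: (6, 6, 59)  [1]
  a=7..9: none
  a=10: (10, 10, 37)  [1]
  a=11..14: none
  a=15: (15, 0, 23)  [1]
  a=16..18: none
  a=19: (19, 8, 19)  [1]
  a=20..21: none
Total reduced forms: 1 + 1 + 1 + 1 + 1 + 1 + 1 + 1 = 8
h = 8

8


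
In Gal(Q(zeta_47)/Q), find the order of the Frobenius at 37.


The Frobenius at p in Gal(Q(zeta_n)/Q) = (Z/nZ)* is the class of p, so its order is ord_47(37), the smallest k >= 1 with 37^k = 1 mod 47.
n = 47 = 47, phi(47) = 46; the order divides phi(n).
Divisors of 46: 1, 2, 23, 46
Repeated squaring mod 47: 37^1 = 37, 37^2 = 6, 37^4 = 36, 37^8 = 27, 37^16 = 24, 37^32 = 12
Test divisors in increasing order:
  k=1: 37^1 = 37 mod 47
  k=2: 37^2 = 6 mod 47
  k=23: 37^23 = 24 * 36 * 6 * 37 = 1 mod 47  <- first divisor giving 1
Order = 23

23


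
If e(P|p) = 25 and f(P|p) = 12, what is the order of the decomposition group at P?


|D_P| = e * f
= 25 * 12
= 300

300


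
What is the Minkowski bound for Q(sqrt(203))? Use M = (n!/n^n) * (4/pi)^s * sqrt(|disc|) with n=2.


d = 203, d mod 4 = 3, so disc(K) = 4d = 812; |disc(K)| = 812
Real quadratic field, so n = 2, s = r2 = 0, r1 = 2
M = (n!/n^n) * (4/pi)^s * sqrt(|disc(K)|) = (2!/2^2) * (4/pi)^0 * sqrt(812)
= 0.5 * 1.000000 * 28.495614
= 14.2478

14.2478


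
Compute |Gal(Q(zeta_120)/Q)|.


|Gal(Q(zeta_120)/Q)| = phi(120)
= 32

32


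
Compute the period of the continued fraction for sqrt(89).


Run the CF algorithm for sqrt(89).
a_0 = floor(sqrt(89)) = 9; set m_0=0, q_0=1.
Recurrence: m' = q*a - m,  q' = (d - m'^2)/q,  a' = floor((a_0 + m')/q').
  step 1: m=9, q=8, a=2
  step 2: m=7, q=5, a=3
  step 3: m=8, q=5, a=3
  step 4: m=7, q=8, a=2
  step 5: m=9, q=1, a=18
a_5 = 2*a_0 = 18, so the period closes here.
sqrt(89) = [9; 2, 3, 3, 2, 18]
Period length = 5

5


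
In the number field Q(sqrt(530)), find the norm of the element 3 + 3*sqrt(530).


N(a + b*sqrt(d)) = a^2 - d*b^2
= (3)^2 - (530)*(3)^2
= 9 - 4770
= -4761

-4761


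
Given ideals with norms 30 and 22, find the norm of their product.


N(IJ) = N(I) * N(J)
= 30 * 22
= 660

660


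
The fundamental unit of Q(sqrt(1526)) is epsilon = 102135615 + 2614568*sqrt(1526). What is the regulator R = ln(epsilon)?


epsilon = 102135615 + 2614568*sqrt(1526)
= 2.0427e+08
R = ln(2.0427e+08)
= 19.1350

19.1350


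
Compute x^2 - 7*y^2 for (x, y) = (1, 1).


x^2 - d*y^2
= 1^2 - 7*1^2
= 1 - 7
= -6

-6


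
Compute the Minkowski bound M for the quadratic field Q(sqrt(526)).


d = 526, d mod 4 = 2, so disc(K) = 4d = 2104; |disc(K)| = 2104
Real quadratic field, so n = 2, s = r2 = 0, r1 = 2
M = (n!/n^n) * (4/pi)^s * sqrt(|disc(K)|) = (2!/2^2) * (4/pi)^0 * sqrt(2104)
= 0.5 * 1.000000 * 45.869380
= 22.9347

22.9347


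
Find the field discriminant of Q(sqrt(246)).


For K = Q(sqrt(d)) with d squarefree: disc(K) = d if d = 1 mod 4, and disc(K) = 4d if d = 2 or 3 mod 4.
Here d = 246, and d mod 4 = 2.
d = 2 mod 4, not 1 (O_K = Z[sqrt(d)]), so disc(K) = 4d = 4 * (246) = 984

984


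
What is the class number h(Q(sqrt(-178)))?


K = Q(sqrt(-178)). d mod 4 = 2, so D = disc(K) = 4d = -712
h(K) equals the number of primitive reduced positive-definite forms (a, b, c) = a*x^2 + b*x*y + c*y^2 with b^2 - 4ac = D,
where reduced means |b| <= a <= c, with b >= 0 whenever |b| = a or a = c, and primitive means gcd(a, b, c) = 1.
Reduced forces 3a^2 <= |D| = 712, so 1 <= a <= 15; b must have the parity of D, and c = (b^2 - D)/(4a) must be an integer >= a.
Enumerate a = 1..15, b in [-a, a]:
  a=1: (1, 0, 178)  [1]
  a=2: (2, 0, 89)  [1]
  a=3..6: none
  a=7: (7, -4, 26), (7, 4, 26)  [2]
  a=8..10: none
  a=11: (11, -6, 17), (11, 6, 17)  [2]
  a=12: none
  a=13: (13, -4, 14), (13, 4, 14)  [2]
  a=14..15: none
Total reduced forms: 1 + 1 + 2 + 2 + 2 = 8
h = 8

8


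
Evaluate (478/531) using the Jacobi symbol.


Compute (478/531) via quadratic reciprocity:
  pull out 2: (2/531) = -1  (since 531 mod 8 = 3)
  reciprocity: (239/531) -> -(531/239)
  reduce: (53/239)
  reciprocity: (53/239) -> +(239/53)
  reduce: (27/53)
  reciprocity: (27/53) -> +(53/27)
  reduce: (26/27)
  pull out 2: (2/27) = -1  (since 27 mod 8 = 3)
  reciprocity: (13/27) -> +(27/13)
  reduce: (1/13)
  (1/13) = 1
Product of signs = -1

-1


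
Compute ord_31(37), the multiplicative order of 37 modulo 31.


We want ord_31(37), the smallest k >= 1 with 37^k = 1 mod 31.
n = 31 = 31, phi(31) = 30; the order divides phi(n).
Divisors of 30: 1, 2, 3, 5, 6, 10, 15, 30
Repeated squaring mod 31: 37^1 = 6, 37^2 = 5, 37^4 = 25, 37^8 = 5, 37^16 = 25
Test divisors in increasing order:
  k=1: 37^1 = 6 mod 31
  k=2: 37^2 = 5 mod 31
  k=3: 37^3 = 5 * 6 = 30 mod 31
  k=5: 37^5 = 25 * 6 = 26 mod 31
  k=6: 37^6 = 25 * 5 = 1 mod 31  <- first divisor giving 1
Order = 6

6


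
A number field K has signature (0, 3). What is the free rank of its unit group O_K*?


By Dirichlet's unit theorem:
rank = r1 + r2 - 1
= 0 + 3 - 1
= 2

2


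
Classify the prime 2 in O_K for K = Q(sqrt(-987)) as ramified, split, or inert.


K = Q(sqrt(-987)). Since d mod 4 = 1, disc(K) = -987.
Check p | disc: -987 mod 2 = 1.
p=2 does not divide disc (d is 1 mod 4). 2 splits iff d = 1 mod 8.
d mod 8 = 5, so (d/2) = -1.
(d/p) = -1, so p is inert: (p) stays prime with e=1, f=2, g=1.
Therefore p is inert.

inert


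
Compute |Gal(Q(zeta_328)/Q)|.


|Gal(Q(zeta_328)/Q)| = phi(328)
= 160

160


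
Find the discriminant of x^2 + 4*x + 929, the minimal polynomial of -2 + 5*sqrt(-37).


The element -2 + 5*sqrt(-37) has minimal polynomial:
x^2 + 4*x + 929
Discriminant = (4)^2 - 4*(929)
= 16 - 3716
= -3700

-3700


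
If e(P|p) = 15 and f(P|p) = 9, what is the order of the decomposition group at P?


|D_P| = e * f
= 15 * 9
= 135

135


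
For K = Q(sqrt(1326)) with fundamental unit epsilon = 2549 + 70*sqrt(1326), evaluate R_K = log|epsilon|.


epsilon = 2549 + 70*sqrt(1326)
= 5097.9998
R = ln(5097.9998)
= 8.5366

8.5366


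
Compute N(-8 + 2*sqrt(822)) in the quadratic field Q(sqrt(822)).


N(a + b*sqrt(d)) = a^2 - d*b^2
= (-8)^2 - (822)*(2)^2
= 64 - 3288
= -3224

-3224


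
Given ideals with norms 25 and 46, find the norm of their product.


N(IJ) = N(I) * N(J)
= 25 * 46
= 1150

1150


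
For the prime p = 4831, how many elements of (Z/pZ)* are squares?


For prime p, the number of non-zero quadratic residues is (p-1)/2.
= (4831-1)/2
= 2415

2415


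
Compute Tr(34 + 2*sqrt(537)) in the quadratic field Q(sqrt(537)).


Tr(a + b*sqrt(d)) = (a + b*sqrt(d)) + (a - b*sqrt(d)) = 2a
= 2 * (34)
= 68

68


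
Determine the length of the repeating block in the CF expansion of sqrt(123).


Run the CF algorithm for sqrt(123).
a_0 = floor(sqrt(123)) = 11; set m_0=0, q_0=1.
Recurrence: m' = q*a - m,  q' = (d - m'^2)/q,  a' = floor((a_0 + m')/q').
  step 1: m=11, q=2, a=11
  step 2: m=11, q=1, a=22
a_2 = 2*a_0 = 22, so the period closes here.
sqrt(123) = [11; 11, 22]
Period length = 2

2


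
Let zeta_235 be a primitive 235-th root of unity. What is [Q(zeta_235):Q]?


The degree equals Euler's totient phi(235).
235 = 5 * 47
phi(235) = 184

184


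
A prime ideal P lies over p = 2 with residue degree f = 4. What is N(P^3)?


N(P^a) = p^(a*f)
= 2^(3*4)
= 2^12
= 4096

4096


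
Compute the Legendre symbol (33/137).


p = 137 is prime, so compute (33/137) with the reciprocity algorithm (Jacobi-symbol steps: pull out 2s via (2/n), flip via reciprocity, reduce):
  reciprocity: (33/137) -> +(137/33)
  reduce: (5/33)
  reciprocity: (5/33) -> +(33/5)
  reduce: (3/5)
  reciprocity: (3/5) -> +(5/3)
  reduce: (2/3)
  pull out 2: (2/3) = -1  (since 3 mod 8 = 3)
  (1/3) = 1
Product of signs = -1
(33/137) = -1

-1


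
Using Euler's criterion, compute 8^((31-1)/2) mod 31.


p = 31 is prime and the exponent is (p-1)/2 = 15, so by Euler's criterion 8^15 = (8/31) = +1 or -1 mod 31.
Compute by square-and-multiply:
  15 = 8 + 4 + 2 + 1 (binary 1111)
  Repeated squaring mod 31: 8^1 = 8, 8^2 = 2, 8^4 = 4, 8^8 = 16
  8^15 = 8^8 * 8^4 * 8^2 * 8^1 = 16 * 4 * 2 * 8 mod 31
    16 * 4 = 64 = 2 mod 31
    2 * 2 = 4 = 4 mod 31
    4 * 8 = 32 = 1 mod 31
  8^15 = 1 mod 31
Result 1: 8 is a quadratic residue mod 31.
8^15 mod 31 = 1

1


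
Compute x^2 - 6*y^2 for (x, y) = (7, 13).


x^2 - d*y^2
= 7^2 - 6*13^2
= 49 - 1014
= -965

-965


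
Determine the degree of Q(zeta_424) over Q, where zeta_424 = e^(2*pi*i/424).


The degree equals Euler's totient phi(424).
424 = 2^3 * 53
phi(424) = 208

208


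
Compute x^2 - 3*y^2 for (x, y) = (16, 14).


x^2 - d*y^2
= 16^2 - 3*14^2
= 256 - 588
= -332

-332


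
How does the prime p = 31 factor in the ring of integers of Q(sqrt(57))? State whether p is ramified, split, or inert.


K = Q(sqrt(57)). Since d mod 4 = 1, disc(K) = 57.
Check p | disc: 57 mod 31 = 26.
p does not divide disc. Compute Legendre symbol (d/p):
26^((31-1)/2) mod 31 = -1
(d/p) = -1, so p is inert: (p) stays prime with e=1, f=2, g=1.
Therefore p is inert.

inert


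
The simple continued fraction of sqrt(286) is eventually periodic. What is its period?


Run the CF algorithm for sqrt(286).
a_0 = floor(sqrt(286)) = 16; set m_0=0, q_0=1.
Recurrence: m' = q*a - m,  q' = (d - m'^2)/q,  a' = floor((a_0 + m')/q').
  step 1: m=16, q=30, a=1
  step 2: m=14, q=3, a=10
  step 3: m=16, q=10, a=3
  step 4: m=14, q=9, a=3
  step 5: m=13, q=13, a=2
  step 6: m=13, q=9, a=3
  step 7: m=14, q=10, a=3
  step 8: m=16, q=3, a=10
  step 9: m=14, q=30, a=1
  step 10: m=16, q=1, a=32
a_10 = 2*a_0 = 32, so the period closes here.
sqrt(286) = [16; 1, 10, 3, 3, 2, 3, 3, 10, 1, 32]
Period length = 10

10


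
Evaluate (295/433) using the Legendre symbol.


p = 433 is prime, so compute (295/433) with the reciprocity algorithm (Jacobi-symbol steps: pull out 2s via (2/n), flip via reciprocity, reduce):
  reciprocity: (295/433) -> +(433/295)
  reduce: (138/295)
  pull out 2: (2/295) = +1  (since 295 mod 8 = 7)
  reciprocity: (69/295) -> +(295/69)
  reduce: (19/69)
  reciprocity: (19/69) -> +(69/19)
  reduce: (12/19)
  pull out 2: (2/19) = -1  (since 19 mod 8 = 3)
  pull out 2: (2/19) = -1  (since 19 mod 8 = 3)
  reciprocity: (3/19) -> -(19/3)
  reduce: (1/3)
  (1/3) = 1
Product of signs = -1
(295/433) = -1

-1


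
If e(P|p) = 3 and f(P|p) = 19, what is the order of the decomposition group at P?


|D_P| = e * f
= 3 * 19
= 57

57


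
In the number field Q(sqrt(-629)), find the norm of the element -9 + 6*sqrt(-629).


N(a + b*sqrt(d)) = a^2 - d*b^2
= (-9)^2 - (-629)*(6)^2
= 81 + 22644
= 22725

22725


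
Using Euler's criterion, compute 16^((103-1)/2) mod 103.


p = 103 is prime and the exponent is (p-1)/2 = 51, so by Euler's criterion 16^51 = (16/103) = +1 or -1 mod 103.
Compute by square-and-multiply:
  51 = 32 + 16 + 2 + 1 (binary 110011)
  Repeated squaring mod 103: 16^1 = 16, 16^2 = 50, 16^4 = 28, 16^8 = 63, 16^16 = 55, 16^32 = 38
  16^51 = 16^32 * 16^16 * 16^2 * 16^1 = 38 * 55 * 50 * 16 mod 103
    38 * 55 = 2090 = 30 mod 103
    30 * 50 = 1500 = 58 mod 103
    58 * 16 = 928 = 1 mod 103
  16^51 = 1 mod 103
Result 1: 16 is a quadratic residue mod 103.
16^51 mod 103 = 1

1


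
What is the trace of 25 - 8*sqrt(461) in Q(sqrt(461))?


Tr(a + b*sqrt(d)) = (a + b*sqrt(d)) + (a - b*sqrt(d)) = 2a
= 2 * (25)
= 50

50


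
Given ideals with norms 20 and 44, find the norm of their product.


N(IJ) = N(I) * N(J)
= 20 * 44
= 880

880


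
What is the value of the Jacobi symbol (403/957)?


Compute (403/957) via quadratic reciprocity:
  reciprocity: (403/957) -> +(957/403)
  reduce: (151/403)
  reciprocity: (151/403) -> -(403/151)
  reduce: (101/151)
  reciprocity: (101/151) -> +(151/101)
  reduce: (50/101)
  pull out 2: (2/101) = -1  (since 101 mod 8 = 5)
  reciprocity: (25/101) -> +(101/25)
  reduce: (1/25)
  (1/25) = 1
Product of signs = 1

1


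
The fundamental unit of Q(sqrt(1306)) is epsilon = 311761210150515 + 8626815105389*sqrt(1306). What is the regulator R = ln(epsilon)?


epsilon = 311761210150515 + 8626815105389*sqrt(1306)
= 6.2352e+14
R = ln(6.2352e+14)
= 34.0664

34.0664


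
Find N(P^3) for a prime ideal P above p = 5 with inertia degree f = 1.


N(P^a) = p^(a*f)
= 5^(3*1)
= 5^3
= 125

125


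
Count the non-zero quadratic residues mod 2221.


For prime p, the number of non-zero quadratic residues is (p-1)/2.
= (2221-1)/2
= 1110

1110


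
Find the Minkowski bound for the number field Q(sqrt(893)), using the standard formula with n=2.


d = 893, d mod 4 = 1, so disc(K) = d = 893; |disc(K)| = 893
Real quadratic field, so n = 2, s = r2 = 0, r1 = 2
M = (n!/n^n) * (4/pi)^s * sqrt(|disc(K)|) = (2!/2^2) * (4/pi)^0 * sqrt(893)
= 0.5 * 1.000000 * 29.883106
= 14.9416

14.9416


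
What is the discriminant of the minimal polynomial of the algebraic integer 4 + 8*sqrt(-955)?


The element 4 + 8*sqrt(-955) has minimal polynomial:
x^2 - 8*x + 61136
Discriminant = (-8)^2 - 4*(61136)
= 64 - 244544
= -244480

-244480


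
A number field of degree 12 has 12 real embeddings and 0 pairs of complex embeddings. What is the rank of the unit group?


By Dirichlet's unit theorem:
rank = r1 + r2 - 1
= 12 + 0 - 1
= 11

11


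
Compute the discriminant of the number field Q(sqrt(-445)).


For K = Q(sqrt(d)) with d squarefree: disc(K) = d if d = 1 mod 4, and disc(K) = 4d if d = 2 or 3 mod 4.
Here d = -445, and d mod 4 = 3.
d = 3 mod 4, not 1 (O_K = Z[sqrt(d)]), so disc(K) = 4d = 4 * (-445) = -1780

-1780


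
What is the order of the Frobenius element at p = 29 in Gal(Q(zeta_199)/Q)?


The Frobenius at p in Gal(Q(zeta_n)/Q) = (Z/nZ)* is the class of p, so its order is ord_199(29), the smallest k >= 1 with 29^k = 1 mod 199.
n = 199 = 199, phi(199) = 198; the order divides phi(n).
Divisors of 198: 1, 2, 3, 6, 9, 11, 18, 22, 33, 66, 99, 198
Repeated squaring mod 199: 29^1 = 29, 29^2 = 45, 29^4 = 35, 29^8 = 31, 29^16 = 165, 29^32 = 161, 29^64 = 51, 29^128 = 14
Test divisors in increasing order:
  k=1: 29^1 = 29 mod 199
  k=2: 29^2 = 45 mod 199
  k=3: 29^3 = 45 * 29 = 111 mod 199
  k=6: 29^6 = 35 * 45 = 182 mod 199
  k=9: 29^9 = 31 * 29 = 103 mod 199
  k=11: 29^11 = 31 * 45 * 29 = 58 mod 199
  k=18: 29^18 = 165 * 45 = 62 mod 199
  k=22: 29^22 = 165 * 35 * 45 = 180 mod 199
  k=33: 29^33 = 161 * 29 = 92 mod 199
  k=66: 29^66 = 51 * 45 = 106 mod 199
  k=99: 29^99 = 51 * 161 * 45 * 29 = 1 mod 199  <- first divisor giving 1
Order = 99

99


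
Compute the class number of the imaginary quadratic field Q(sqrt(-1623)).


K = Q(sqrt(-1623)). d mod 4 = 1, so D = disc(K) = d = -1623
h(K) equals the number of primitive reduced positive-definite forms (a, b, c) = a*x^2 + b*x*y + c*y^2 with b^2 - 4ac = D,
where reduced means |b| <= a <= c, with b >= 0 whenever |b| = a or a = c, and primitive means gcd(a, b, c) = 1.
Reduced forces 3a^2 <= |D| = 1623, so 1 <= a <= 23; b must have the parity of D, and c = (b^2 - D)/(4a) must be an integer >= a.
Enumerate a = 1..23, b in [-a, a]:
  a=1: (1, 1, 406)  [1]
  a=2: (2, -1, 203), (2, 1, 203)  [2]
  a=3: (3, 3, 136)  [1]
  a=4: (4, -3, 102), (4, 3, 102)  [2]
  a=5: none
  a=6: (6, -3, 68), (6, 3, 68)  [2]
  a=7: (7, -1, 58), (7, 1, 58)  [2]
  a=8: (8, -3, 51), (8, 3, 51)  [2]
  a=9..10: none
  a=11: (11, -7, 38), (11, 7, 38)  [2]
  a=12: (12, -3, 34), (12, 3, 34)  [2]
  a=13: none
  a=14: (14, -13, 32), (14, -1, 29), (14, 1, 29), (14, 13, 32)  [4]
  a=15: none
  a=16: (16, -13, 28), (16, 13, 28)  [2]
  a=17: (17, -3, 24), (17, 3, 24)  [2]
  a=18: none
  a=19: (19, -7, 22), (19, 7, 22)  [2]
  a=20: none
  a=21: (21, -15, 22), (21, 15, 22)  [2]
  a=22..23: none
Total reduced forms: 1 + 2 + 1 + 2 + 2 + 2 + 2 + 2 + 2 + 4 + 2 + 2 + 2 + 2 = 28
h = 28

28


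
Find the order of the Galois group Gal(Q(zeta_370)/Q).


|Gal(Q(zeta_370)/Q)| = phi(370)
= 144

144


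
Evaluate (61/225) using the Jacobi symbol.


Compute (61/225) via quadratic reciprocity:
  reciprocity: (61/225) -> +(225/61)
  reduce: (42/61)
  pull out 2: (2/61) = -1  (since 61 mod 8 = 5)
  reciprocity: (21/61) -> +(61/21)
  reduce: (19/21)
  reciprocity: (19/21) -> +(21/19)
  reduce: (2/19)
  pull out 2: (2/19) = -1  (since 19 mod 8 = 3)
  (1/19) = 1
Product of signs = 1

1
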